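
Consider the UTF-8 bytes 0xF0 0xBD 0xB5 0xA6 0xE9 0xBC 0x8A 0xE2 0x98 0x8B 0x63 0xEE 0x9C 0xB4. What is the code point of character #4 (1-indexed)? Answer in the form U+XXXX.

Offset 0: leading byte 0xF0 = 11110000 → 4-byte char #1 = F0 BD B5 A6.
Offset 4: leading byte 0xE9 = 11101001 → 3-byte char #2 = E9 BC 8A.
Offset 7: leading byte 0xE2 = 11100010 → 3-byte char #3 = E2 98 8B.
Offset 10: leading byte 0x63 = 01100011 → 1-byte char #4 = 63.
Leading byte 0x63 = 01100011 matches 0xxxxxxx → 1-byte sequence.
Byte 1: 0x63 = 01100011, payload 1100011 (7 bits).
Concatenate: 1100011 = 0x63 (7 bits → U+0063).

U+0063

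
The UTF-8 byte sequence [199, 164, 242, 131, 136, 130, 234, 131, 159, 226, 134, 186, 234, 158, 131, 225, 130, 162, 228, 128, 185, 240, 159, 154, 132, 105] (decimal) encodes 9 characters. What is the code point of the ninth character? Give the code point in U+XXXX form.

Offset 0: leading byte 0xC7 = 11000111 → 2-byte char #1 = C7 A4.
Offset 2: leading byte 0xF2 = 11110010 → 4-byte char #2 = F2 83 88 82.
Offset 6: leading byte 0xEA = 11101010 → 3-byte char #3 = EA 83 9F.
Offset 9: leading byte 0xE2 = 11100010 → 3-byte char #4 = E2 86 BA.
Offset 12: leading byte 0xEA = 11101010 → 3-byte char #5 = EA 9E 83.
Offset 15: leading byte 0xE1 = 11100001 → 3-byte char #6 = E1 82 A2.
Offset 18: leading byte 0xE4 = 11100100 → 3-byte char #7 = E4 80 B9.
Offset 21: leading byte 0xF0 = 11110000 → 4-byte char #8 = F0 9F 9A 84.
Offset 25: leading byte 0x69 = 01101001 → 1-byte char #9 = 69.
Leading byte 0x69 = 01101001 matches 0xxxxxxx → 1-byte sequence.
Byte 1: 0x69 = 01101001, payload 1101001 (7 bits).
Concatenate: 1101001 = 0x69 (7 bits → U+0069).

U+0069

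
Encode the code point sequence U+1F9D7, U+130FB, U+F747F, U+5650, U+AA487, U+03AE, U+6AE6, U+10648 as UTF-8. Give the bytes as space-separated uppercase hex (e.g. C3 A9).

U+1F9D7: 4-byte form → F0 9F A7 97.
U+130FB: 4-byte form → F0 93 83 BB.
U+F747F: 4-byte form → F3 B7 91 BF.
U+5650: 3-byte form → E5 99 90.
U+AA487: 4-byte form → F2 AA 92 87.
U+03AE: 2-byte form → CE AE.
U+6AE6: 3-byte form → E6 AB A6.
U+10648: 4-byte form → F0 90 99 88.
Concatenated (28 bytes): F0 9F A7 97 F0 93 83 BB F3 B7 91 BF E5 99 90 F2 AA 92 87 CE AE E6 AB A6 F0 90 99 88.

F0 9F A7 97 F0 93 83 BB F3 B7 91 BF E5 99 90 F2 AA 92 87 CE AE E6 AB A6 F0 90 99 88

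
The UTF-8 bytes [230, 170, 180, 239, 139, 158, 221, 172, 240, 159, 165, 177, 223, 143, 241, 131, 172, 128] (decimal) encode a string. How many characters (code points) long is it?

6

Byte at offset 0: 0xE6 = 11100110 → 3-byte char (#1). Advance 3.
Byte at offset 3: 0xEF = 11101111 → 3-byte char (#2). Advance 3.
Byte at offset 6: 0xDD = 11011101 → 2-byte char (#3). Advance 2.
Byte at offset 8: 0xF0 = 11110000 → 4-byte char (#4). Advance 4.
Byte at offset 12: 0xDF = 11011111 → 2-byte char (#5). Advance 2.
Byte at offset 14: 0xF1 = 11110001 → 4-byte char (#6). Advance 4.
Reached end at offset 18 after 6 code points.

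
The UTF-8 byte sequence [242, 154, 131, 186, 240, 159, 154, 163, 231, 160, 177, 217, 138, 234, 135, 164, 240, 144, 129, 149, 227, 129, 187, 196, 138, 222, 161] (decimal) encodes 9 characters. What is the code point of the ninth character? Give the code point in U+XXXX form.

U+07A1

Offset 0: leading byte 0xF2 = 11110010 → 4-byte char #1 = F2 9A 83 BA.
Offset 4: leading byte 0xF0 = 11110000 → 4-byte char #2 = F0 9F 9A A3.
Offset 8: leading byte 0xE7 = 11100111 → 3-byte char #3 = E7 A0 B1.
Offset 11: leading byte 0xD9 = 11011001 → 2-byte char #4 = D9 8A.
Offset 13: leading byte 0xEA = 11101010 → 3-byte char #5 = EA 87 A4.
Offset 16: leading byte 0xF0 = 11110000 → 4-byte char #6 = F0 90 81 95.
Offset 20: leading byte 0xE3 = 11100011 → 3-byte char #7 = E3 81 BB.
Offset 23: leading byte 0xC4 = 11000100 → 2-byte char #8 = C4 8A.
Offset 25: leading byte 0xDE = 11011110 → 2-byte char #9 = DE A1.
Leading byte 0xDE = 11011110 matches 110xxxxx → 2-byte sequence.
Byte 1: 0xDE = 11011110, payload 11110 (5 bits).
Byte 2: 0xA1 = 10100001 (10xxxxxx ✓), payload 100001.
Concatenate: 11110100001 = 0x7A1 (11 bits → U+07A1).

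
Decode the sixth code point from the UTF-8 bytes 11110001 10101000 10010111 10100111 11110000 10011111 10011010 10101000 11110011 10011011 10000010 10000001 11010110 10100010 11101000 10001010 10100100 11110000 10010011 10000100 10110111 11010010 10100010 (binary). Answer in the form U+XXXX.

U+13137

Offset 0: leading byte 0xF1 = 11110001 → 4-byte char #1 = F1 A8 97 A7.
Offset 4: leading byte 0xF0 = 11110000 → 4-byte char #2 = F0 9F 9A A8.
Offset 8: leading byte 0xF3 = 11110011 → 4-byte char #3 = F3 9B 82 81.
Offset 12: leading byte 0xD6 = 11010110 → 2-byte char #4 = D6 A2.
Offset 14: leading byte 0xE8 = 11101000 → 3-byte char #5 = E8 8A A4.
Offset 17: leading byte 0xF0 = 11110000 → 4-byte char #6 = F0 93 84 B7.
Leading byte 0xF0 = 11110000 matches 11110xxx → 4-byte sequence.
Byte 1: 0xF0 = 11110000, payload 000 (3 bits).
Byte 2: 0x93 = 10010011 (10xxxxxx ✓), payload 010011.
Byte 3: 0x84 = 10000100 (10xxxxxx ✓), payload 000100.
Byte 4: 0xB7 = 10110111 (10xxxxxx ✓), payload 110111.
Concatenate: 000010011000100110111 = 0x13137 (21 bits → U+13137).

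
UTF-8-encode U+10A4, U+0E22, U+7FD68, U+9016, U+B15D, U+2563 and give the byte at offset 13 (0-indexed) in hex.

0xEB

U+10A4 → 3-byte form E1 82 A4 at offsets 0–2.
U+0E22 → 3-byte form E0 B8 A2 at offsets 3–5.
U+7FD68 → 4-byte form F1 BF B5 A8 at offsets 6–9.
U+9016 → 3-byte form E9 80 96 at offsets 10–12.
U+B15D → 3-byte form EB 85 9D at offsets 13–15.
Offset 13 falls in char 5's range; it's byte 1 of EB 85 9D = 0xEB.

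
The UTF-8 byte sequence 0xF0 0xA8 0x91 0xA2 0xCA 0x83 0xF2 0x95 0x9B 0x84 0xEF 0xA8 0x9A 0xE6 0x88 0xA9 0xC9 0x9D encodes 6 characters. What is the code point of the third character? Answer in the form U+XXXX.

U+956C4

Offset 0: leading byte 0xF0 = 11110000 → 4-byte char #1 = F0 A8 91 A2.
Offset 4: leading byte 0xCA = 11001010 → 2-byte char #2 = CA 83.
Offset 6: leading byte 0xF2 = 11110010 → 4-byte char #3 = F2 95 9B 84.
Leading byte 0xF2 = 11110010 matches 11110xxx → 4-byte sequence.
Byte 1: 0xF2 = 11110010, payload 010 (3 bits).
Byte 2: 0x95 = 10010101 (10xxxxxx ✓), payload 010101.
Byte 3: 0x9B = 10011011 (10xxxxxx ✓), payload 011011.
Byte 4: 0x84 = 10000100 (10xxxxxx ✓), payload 000100.
Concatenate: 010010101011011000100 = 0x956C4 (21 bits → U+956C4).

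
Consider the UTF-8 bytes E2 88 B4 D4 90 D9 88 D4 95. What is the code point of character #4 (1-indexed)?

Offset 0: leading byte 0xE2 = 11100010 → 3-byte char #1 = E2 88 B4.
Offset 3: leading byte 0xD4 = 11010100 → 2-byte char #2 = D4 90.
Offset 5: leading byte 0xD9 = 11011001 → 2-byte char #3 = D9 88.
Offset 7: leading byte 0xD4 = 11010100 → 2-byte char #4 = D4 95.
Leading byte 0xD4 = 11010100 matches 110xxxxx → 2-byte sequence.
Byte 1: 0xD4 = 11010100, payload 10100 (5 bits).
Byte 2: 0x95 = 10010101 (10xxxxxx ✓), payload 010101.
Concatenate: 10100010101 = 0x515 (11 bits → U+0515).

U+0515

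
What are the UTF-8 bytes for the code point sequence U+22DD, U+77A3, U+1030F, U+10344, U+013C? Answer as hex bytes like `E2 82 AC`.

U+22DD: 3-byte form → E2 8B 9D.
U+77A3: 3-byte form → E7 9E A3.
U+1030F: 4-byte form → F0 90 8C 8F.
U+10344: 4-byte form → F0 90 8D 84.
U+013C: 2-byte form → C4 BC.
Concatenated (16 bytes): E2 8B 9D E7 9E A3 F0 90 8C 8F F0 90 8D 84 C4 BC.

E2 8B 9D E7 9E A3 F0 90 8C 8F F0 90 8D 84 C4 BC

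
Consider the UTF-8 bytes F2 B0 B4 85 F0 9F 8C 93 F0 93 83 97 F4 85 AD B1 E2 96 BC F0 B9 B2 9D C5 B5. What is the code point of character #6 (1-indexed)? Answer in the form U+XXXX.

Offset 0: leading byte 0xF2 = 11110010 → 4-byte char #1 = F2 B0 B4 85.
Offset 4: leading byte 0xF0 = 11110000 → 4-byte char #2 = F0 9F 8C 93.
Offset 8: leading byte 0xF0 = 11110000 → 4-byte char #3 = F0 93 83 97.
Offset 12: leading byte 0xF4 = 11110100 → 4-byte char #4 = F4 85 AD B1.
Offset 16: leading byte 0xE2 = 11100010 → 3-byte char #5 = E2 96 BC.
Offset 19: leading byte 0xF0 = 11110000 → 4-byte char #6 = F0 B9 B2 9D.
Leading byte 0xF0 = 11110000 matches 11110xxx → 4-byte sequence.
Byte 1: 0xF0 = 11110000, payload 000 (3 bits).
Byte 2: 0xB9 = 10111001 (10xxxxxx ✓), payload 111001.
Byte 3: 0xB2 = 10110010 (10xxxxxx ✓), payload 110010.
Byte 4: 0x9D = 10011101 (10xxxxxx ✓), payload 011101.
Concatenate: 000111001110010011101 = 0x39C9D (21 bits → U+39C9D).

U+39C9D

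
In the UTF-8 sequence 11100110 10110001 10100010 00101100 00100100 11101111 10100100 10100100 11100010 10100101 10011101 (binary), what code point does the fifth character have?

Offset 0: leading byte 0xE6 = 11100110 → 3-byte char #1 = E6 B1 A2.
Offset 3: leading byte 0x2C = 00101100 → 1-byte char #2 = 2C.
Offset 4: leading byte 0x24 = 00100100 → 1-byte char #3 = 24.
Offset 5: leading byte 0xEF = 11101111 → 3-byte char #4 = EF A4 A4.
Offset 8: leading byte 0xE2 = 11100010 → 3-byte char #5 = E2 A5 9D.
Leading byte 0xE2 = 11100010 matches 1110xxxx → 3-byte sequence.
Byte 1: 0xE2 = 11100010, payload 0010 (4 bits).
Byte 2: 0xA5 = 10100101 (10xxxxxx ✓), payload 100101.
Byte 3: 0x9D = 10011101 (10xxxxxx ✓), payload 011101.
Concatenate: 0010100101011101 = 0x295D (16 bits → U+295D).

U+295D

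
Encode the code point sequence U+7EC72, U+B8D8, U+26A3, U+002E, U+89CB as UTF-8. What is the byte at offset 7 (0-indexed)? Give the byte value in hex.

U+7EC72 → 4-byte form F1 BE B1 B2 at offsets 0–3.
U+B8D8 → 3-byte form EB A3 98 at offsets 4–6.
U+26A3 → 3-byte form E2 9A A3 at offsets 7–9.
Offset 7 falls in char 3's range; it's byte 1 of E2 9A A3 = 0xE2.

0xE2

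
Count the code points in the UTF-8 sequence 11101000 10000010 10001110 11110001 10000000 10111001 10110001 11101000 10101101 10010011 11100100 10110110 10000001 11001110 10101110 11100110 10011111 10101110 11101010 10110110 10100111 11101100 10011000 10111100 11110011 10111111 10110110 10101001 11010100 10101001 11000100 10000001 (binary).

11

Byte at offset 0: 0xE8 = 11101000 → 3-byte char (#1). Advance 3.
Byte at offset 3: 0xF1 = 11110001 → 4-byte char (#2). Advance 4.
Byte at offset 7: 0xE8 = 11101000 → 3-byte char (#3). Advance 3.
Byte at offset 10: 0xE4 = 11100100 → 3-byte char (#4). Advance 3.
Byte at offset 13: 0xCE = 11001110 → 2-byte char (#5). Advance 2.
Byte at offset 15: 0xE6 = 11100110 → 3-byte char (#6). Advance 3.
Byte at offset 18: 0xEA = 11101010 → 3-byte char (#7). Advance 3.
Byte at offset 21: 0xEC = 11101100 → 3-byte char (#8). Advance 3.
Byte at offset 24: 0xF3 = 11110011 → 4-byte char (#9). Advance 4.
Byte at offset 28: 0xD4 = 11010100 → 2-byte char (#10). Advance 2.
Byte at offset 30: 0xC4 = 11000100 → 2-byte char (#11). Advance 2.
Reached end at offset 32 after 11 code points.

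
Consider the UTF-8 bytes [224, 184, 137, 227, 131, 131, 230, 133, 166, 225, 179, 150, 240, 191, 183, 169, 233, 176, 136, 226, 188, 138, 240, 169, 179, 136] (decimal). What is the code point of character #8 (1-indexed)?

Offset 0: leading byte 0xE0 = 11100000 → 3-byte char #1 = E0 B8 89.
Offset 3: leading byte 0xE3 = 11100011 → 3-byte char #2 = E3 83 83.
Offset 6: leading byte 0xE6 = 11100110 → 3-byte char #3 = E6 85 A6.
Offset 9: leading byte 0xE1 = 11100001 → 3-byte char #4 = E1 B3 96.
Offset 12: leading byte 0xF0 = 11110000 → 4-byte char #5 = F0 BF B7 A9.
Offset 16: leading byte 0xE9 = 11101001 → 3-byte char #6 = E9 B0 88.
Offset 19: leading byte 0xE2 = 11100010 → 3-byte char #7 = E2 BC 8A.
Offset 22: leading byte 0xF0 = 11110000 → 4-byte char #8 = F0 A9 B3 88.
Leading byte 0xF0 = 11110000 matches 11110xxx → 4-byte sequence.
Byte 1: 0xF0 = 11110000, payload 000 (3 bits).
Byte 2: 0xA9 = 10101001 (10xxxxxx ✓), payload 101001.
Byte 3: 0xB3 = 10110011 (10xxxxxx ✓), payload 110011.
Byte 4: 0x88 = 10001000 (10xxxxxx ✓), payload 001000.
Concatenate: 000101001110011001000 = 0x29CC8 (21 bits → U+29CC8).

U+29CC8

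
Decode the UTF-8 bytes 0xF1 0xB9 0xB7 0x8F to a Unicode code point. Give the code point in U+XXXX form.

U+79DCF

Leading byte 0xF1 = 11110001 matches 11110xxx → 4-byte sequence.
Byte 1: 0xF1 = 11110001, payload 001 (3 bits).
Byte 2: 0xB9 = 10111001 (10xxxxxx ✓), payload 111001.
Byte 3: 0xB7 = 10110111 (10xxxxxx ✓), payload 110111.
Byte 4: 0x8F = 10001111 (10xxxxxx ✓), payload 001111.
Concatenate: 001111001110111001111 = 0x79DCF (21 bits → U+79DCF).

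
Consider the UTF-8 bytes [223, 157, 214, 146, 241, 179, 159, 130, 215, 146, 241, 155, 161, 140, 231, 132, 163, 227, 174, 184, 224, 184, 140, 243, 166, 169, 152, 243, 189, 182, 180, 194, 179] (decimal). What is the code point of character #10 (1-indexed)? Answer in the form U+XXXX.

U+FDDB4

Offset 0: leading byte 0xDF = 11011111 → 2-byte char #1 = DF 9D.
Offset 2: leading byte 0xD6 = 11010110 → 2-byte char #2 = D6 92.
Offset 4: leading byte 0xF1 = 11110001 → 4-byte char #3 = F1 B3 9F 82.
Offset 8: leading byte 0xD7 = 11010111 → 2-byte char #4 = D7 92.
Offset 10: leading byte 0xF1 = 11110001 → 4-byte char #5 = F1 9B A1 8C.
Offset 14: leading byte 0xE7 = 11100111 → 3-byte char #6 = E7 84 A3.
Offset 17: leading byte 0xE3 = 11100011 → 3-byte char #7 = E3 AE B8.
Offset 20: leading byte 0xE0 = 11100000 → 3-byte char #8 = E0 B8 8C.
Offset 23: leading byte 0xF3 = 11110011 → 4-byte char #9 = F3 A6 A9 98.
Offset 27: leading byte 0xF3 = 11110011 → 4-byte char #10 = F3 BD B6 B4.
Leading byte 0xF3 = 11110011 matches 11110xxx → 4-byte sequence.
Byte 1: 0xF3 = 11110011, payload 011 (3 bits).
Byte 2: 0xBD = 10111101 (10xxxxxx ✓), payload 111101.
Byte 3: 0xB6 = 10110110 (10xxxxxx ✓), payload 110110.
Byte 4: 0xB4 = 10110100 (10xxxxxx ✓), payload 110100.
Concatenate: 011111101110110110100 = 0xFDDB4 (21 bits → U+FDDB4).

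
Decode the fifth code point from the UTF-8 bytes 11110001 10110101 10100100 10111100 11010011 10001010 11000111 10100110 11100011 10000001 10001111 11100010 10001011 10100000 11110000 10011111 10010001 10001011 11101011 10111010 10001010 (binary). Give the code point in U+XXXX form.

U+22E0

Offset 0: leading byte 0xF1 = 11110001 → 4-byte char #1 = F1 B5 A4 BC.
Offset 4: leading byte 0xD3 = 11010011 → 2-byte char #2 = D3 8A.
Offset 6: leading byte 0xC7 = 11000111 → 2-byte char #3 = C7 A6.
Offset 8: leading byte 0xE3 = 11100011 → 3-byte char #4 = E3 81 8F.
Offset 11: leading byte 0xE2 = 11100010 → 3-byte char #5 = E2 8B A0.
Leading byte 0xE2 = 11100010 matches 1110xxxx → 3-byte sequence.
Byte 1: 0xE2 = 11100010, payload 0010 (4 bits).
Byte 2: 0x8B = 10001011 (10xxxxxx ✓), payload 001011.
Byte 3: 0xA0 = 10100000 (10xxxxxx ✓), payload 100000.
Concatenate: 0010001011100000 = 0x22E0 (16 bits → U+22E0).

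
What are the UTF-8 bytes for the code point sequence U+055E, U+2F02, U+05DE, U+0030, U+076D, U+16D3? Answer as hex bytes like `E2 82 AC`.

D5 9E E2 BC 82 D7 9E 30 DD AD E1 9B 93

U+055E: 2-byte form → D5 9E.
U+2F02: 3-byte form → E2 BC 82.
U+05DE: 2-byte form → D7 9E.
U+0030: 1-byte form → 30.
U+076D: 2-byte form → DD AD.
U+16D3: 3-byte form → E1 9B 93.
Concatenated (13 bytes): D5 9E E2 BC 82 D7 9E 30 DD AD E1 9B 93.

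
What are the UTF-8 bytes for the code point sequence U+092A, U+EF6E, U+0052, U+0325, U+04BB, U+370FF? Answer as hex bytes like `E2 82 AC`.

U+092A: 3-byte form → E0 A4 AA.
U+EF6E: 3-byte form → EE BD AE.
U+0052: 1-byte form → 52.
U+0325: 2-byte form → CC A5.
U+04BB: 2-byte form → D2 BB.
U+370FF: 4-byte form → F0 B7 83 BF.
Concatenated (15 bytes): E0 A4 AA EE BD AE 52 CC A5 D2 BB F0 B7 83 BF.

E0 A4 AA EE BD AE 52 CC A5 D2 BB F0 B7 83 BF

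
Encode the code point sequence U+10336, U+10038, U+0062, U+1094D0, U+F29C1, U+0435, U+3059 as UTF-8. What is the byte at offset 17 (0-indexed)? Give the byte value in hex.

U+10336 → 4-byte form F0 90 8C B6 at offsets 0–3.
U+10038 → 4-byte form F0 90 80 B8 at offsets 4–7.
U+0062 → 1-byte form 62 at offsets 8–8.
U+1094D0 → 4-byte form F4 89 93 90 at offsets 9–12.
U+F29C1 → 4-byte form F3 B2 A7 81 at offsets 13–16.
U+0435 → 2-byte form D0 B5 at offsets 17–18.
Offset 17 falls in char 6's range; it's byte 1 of D0 B5 = 0xD0.

0xD0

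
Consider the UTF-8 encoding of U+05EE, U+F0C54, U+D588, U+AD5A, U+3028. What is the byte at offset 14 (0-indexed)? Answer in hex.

U+05EE → 2-byte form D7 AE at offsets 0–1.
U+F0C54 → 4-byte form F3 B0 B1 94 at offsets 2–5.
U+D588 → 3-byte form ED 96 88 at offsets 6–8.
U+AD5A → 3-byte form EA B5 9A at offsets 9–11.
U+3028 → 3-byte form E3 80 A8 at offsets 12–14.
Offset 14 falls in char 5's range; it's byte 3 of E3 80 A8 = 0xA8.

0xA8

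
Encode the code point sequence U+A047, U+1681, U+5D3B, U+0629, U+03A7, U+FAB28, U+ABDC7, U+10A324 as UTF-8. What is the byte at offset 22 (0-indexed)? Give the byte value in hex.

0x8A

U+A047 → 3-byte form EA 81 87 at offsets 0–2.
U+1681 → 3-byte form E1 9A 81 at offsets 3–5.
U+5D3B → 3-byte form E5 B4 BB at offsets 6–8.
U+0629 → 2-byte form D8 A9 at offsets 9–10.
U+03A7 → 2-byte form CE A7 at offsets 11–12.
U+FAB28 → 4-byte form F3 BA AC A8 at offsets 13–16.
U+ABDC7 → 4-byte form F2 AB B7 87 at offsets 17–20.
U+10A324 → 4-byte form F4 8A 8C A4 at offsets 21–24.
Offset 22 falls in char 8's range; it's byte 2 of F4 8A 8C A4 = 0x8A.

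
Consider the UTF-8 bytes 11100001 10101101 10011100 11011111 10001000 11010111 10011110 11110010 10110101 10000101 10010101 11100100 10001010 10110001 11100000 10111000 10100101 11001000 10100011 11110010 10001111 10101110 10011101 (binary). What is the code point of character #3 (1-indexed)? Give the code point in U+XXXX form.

Offset 0: leading byte 0xE1 = 11100001 → 3-byte char #1 = E1 AD 9C.
Offset 3: leading byte 0xDF = 11011111 → 2-byte char #2 = DF 88.
Offset 5: leading byte 0xD7 = 11010111 → 2-byte char #3 = D7 9E.
Leading byte 0xD7 = 11010111 matches 110xxxxx → 2-byte sequence.
Byte 1: 0xD7 = 11010111, payload 10111 (5 bits).
Byte 2: 0x9E = 10011110 (10xxxxxx ✓), payload 011110.
Concatenate: 10111011110 = 0x5DE (11 bits → U+05DE).

U+05DE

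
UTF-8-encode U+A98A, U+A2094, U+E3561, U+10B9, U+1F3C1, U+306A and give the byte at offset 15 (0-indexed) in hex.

U+A98A → 3-byte form EA A6 8A at offsets 0–2.
U+A2094 → 4-byte form F2 A2 82 94 at offsets 3–6.
U+E3561 → 4-byte form F3 A3 95 A1 at offsets 7–10.
U+10B9 → 3-byte form E1 82 B9 at offsets 11–13.
U+1F3C1 → 4-byte form F0 9F 8F 81 at offsets 14–17.
Offset 15 falls in char 5's range; it's byte 2 of F0 9F 8F 81 = 0x9F.

0x9F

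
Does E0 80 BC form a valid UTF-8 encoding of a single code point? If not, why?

Leading byte 0xE0 = 11100000 → 3-byte form.
Continuation bytes all match 10xxxxxx. Payload decodes to 0x3C.
But 0x3C < 0x800, the minimum for a 3-byte sequence — this is an overlong encoding.

invalid (overlong encoding)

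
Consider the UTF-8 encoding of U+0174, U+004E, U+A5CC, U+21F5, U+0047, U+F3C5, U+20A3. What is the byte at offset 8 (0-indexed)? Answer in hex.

0xB5

U+0174 → 2-byte form C5 B4 at offsets 0–1.
U+004E → 1-byte form 4E at offsets 2–2.
U+A5CC → 3-byte form EA 97 8C at offsets 3–5.
U+21F5 → 3-byte form E2 87 B5 at offsets 6–8.
Offset 8 falls in char 4's range; it's byte 3 of E2 87 B5 = 0xB5.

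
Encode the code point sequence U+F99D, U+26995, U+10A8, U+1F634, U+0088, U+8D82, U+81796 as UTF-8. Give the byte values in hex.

EF A6 9D F0 A6 A6 95 E1 82 A8 F0 9F 98 B4 C2 88 E8 B6 82 F2 81 9E 96

U+F99D: 3-byte form → EF A6 9D.
U+26995: 4-byte form → F0 A6 A6 95.
U+10A8: 3-byte form → E1 82 A8.
U+1F634: 4-byte form → F0 9F 98 B4.
U+0088: 2-byte form → C2 88.
U+8D82: 3-byte form → E8 B6 82.
U+81796: 4-byte form → F2 81 9E 96.
Concatenated (23 bytes): EF A6 9D F0 A6 A6 95 E1 82 A8 F0 9F 98 B4 C2 88 E8 B6 82 F2 81 9E 96.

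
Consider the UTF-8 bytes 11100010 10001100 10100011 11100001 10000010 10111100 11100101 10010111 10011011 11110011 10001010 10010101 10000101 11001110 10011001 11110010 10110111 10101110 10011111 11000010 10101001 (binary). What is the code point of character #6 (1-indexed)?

U+B7B9F

Offset 0: leading byte 0xE2 = 11100010 → 3-byte char #1 = E2 8C A3.
Offset 3: leading byte 0xE1 = 11100001 → 3-byte char #2 = E1 82 BC.
Offset 6: leading byte 0xE5 = 11100101 → 3-byte char #3 = E5 97 9B.
Offset 9: leading byte 0xF3 = 11110011 → 4-byte char #4 = F3 8A 95 85.
Offset 13: leading byte 0xCE = 11001110 → 2-byte char #5 = CE 99.
Offset 15: leading byte 0xF2 = 11110010 → 4-byte char #6 = F2 B7 AE 9F.
Leading byte 0xF2 = 11110010 matches 11110xxx → 4-byte sequence.
Byte 1: 0xF2 = 11110010, payload 010 (3 bits).
Byte 2: 0xB7 = 10110111 (10xxxxxx ✓), payload 110111.
Byte 3: 0xAE = 10101110 (10xxxxxx ✓), payload 101110.
Byte 4: 0x9F = 10011111 (10xxxxxx ✓), payload 011111.
Concatenate: 010110111101110011111 = 0xB7B9F (21 bits → U+B7B9F).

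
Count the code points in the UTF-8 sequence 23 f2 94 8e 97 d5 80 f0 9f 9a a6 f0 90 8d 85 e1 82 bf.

6

Byte at offset 0: 0x23 = 00100011 → 1-byte char (#1). Advance 1.
Byte at offset 1: 0xF2 = 11110010 → 4-byte char (#2). Advance 4.
Byte at offset 5: 0xD5 = 11010101 → 2-byte char (#3). Advance 2.
Byte at offset 7: 0xF0 = 11110000 → 4-byte char (#4). Advance 4.
Byte at offset 11: 0xF0 = 11110000 → 4-byte char (#5). Advance 4.
Byte at offset 15: 0xE1 = 11100001 → 3-byte char (#6). Advance 3.
Reached end at offset 18 after 6 code points.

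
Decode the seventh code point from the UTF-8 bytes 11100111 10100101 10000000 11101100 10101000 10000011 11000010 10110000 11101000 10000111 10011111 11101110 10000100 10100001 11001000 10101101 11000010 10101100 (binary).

U+00AC

Offset 0: leading byte 0xE7 = 11100111 → 3-byte char #1 = E7 A5 80.
Offset 3: leading byte 0xEC = 11101100 → 3-byte char #2 = EC A8 83.
Offset 6: leading byte 0xC2 = 11000010 → 2-byte char #3 = C2 B0.
Offset 8: leading byte 0xE8 = 11101000 → 3-byte char #4 = E8 87 9F.
Offset 11: leading byte 0xEE = 11101110 → 3-byte char #5 = EE 84 A1.
Offset 14: leading byte 0xC8 = 11001000 → 2-byte char #6 = C8 AD.
Offset 16: leading byte 0xC2 = 11000010 → 2-byte char #7 = C2 AC.
Leading byte 0xC2 = 11000010 matches 110xxxxx → 2-byte sequence.
Byte 1: 0xC2 = 11000010, payload 00010 (5 bits).
Byte 2: 0xAC = 10101100 (10xxxxxx ✓), payload 101100.
Concatenate: 00010101100 = 0xAC (11 bits → U+00AC).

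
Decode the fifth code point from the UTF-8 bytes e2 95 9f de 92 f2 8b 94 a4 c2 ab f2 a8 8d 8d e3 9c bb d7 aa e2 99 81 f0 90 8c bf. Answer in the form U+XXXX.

Offset 0: leading byte 0xE2 = 11100010 → 3-byte char #1 = E2 95 9F.
Offset 3: leading byte 0xDE = 11011110 → 2-byte char #2 = DE 92.
Offset 5: leading byte 0xF2 = 11110010 → 4-byte char #3 = F2 8B 94 A4.
Offset 9: leading byte 0xC2 = 11000010 → 2-byte char #4 = C2 AB.
Offset 11: leading byte 0xF2 = 11110010 → 4-byte char #5 = F2 A8 8D 8D.
Leading byte 0xF2 = 11110010 matches 11110xxx → 4-byte sequence.
Byte 1: 0xF2 = 11110010, payload 010 (3 bits).
Byte 2: 0xA8 = 10101000 (10xxxxxx ✓), payload 101000.
Byte 3: 0x8D = 10001101 (10xxxxxx ✓), payload 001101.
Byte 4: 0x8D = 10001101 (10xxxxxx ✓), payload 001101.
Concatenate: 010101000001101001101 = 0xA834D (21 bits → U+A834D).

U+A834D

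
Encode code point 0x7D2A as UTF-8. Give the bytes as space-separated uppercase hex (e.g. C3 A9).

U+7D2A = 0x7D2A = 32042 decimal. In range U+0800–U+FFFF → 3-byte form: 1110xxxx 10xxxxxx 10xxxxxx.
Binary (16 bits): 0111110100101010.
Split 4+6+6: 0111 | 110100 | 101010.
Byte 1: 11100111 = 0xE7.
Byte 2: 10110100 = 0xB4.
Byte 3: 10101010 = 0xAA.

E7 B4 AA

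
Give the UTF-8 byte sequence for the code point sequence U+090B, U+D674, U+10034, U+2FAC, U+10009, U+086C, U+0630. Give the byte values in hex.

U+090B: 3-byte form → E0 A4 8B.
U+D674: 3-byte form → ED 99 B4.
U+10034: 4-byte form → F0 90 80 B4.
U+2FAC: 3-byte form → E2 BE AC.
U+10009: 4-byte form → F0 90 80 89.
U+086C: 3-byte form → E0 A1 AC.
U+0630: 2-byte form → D8 B0.
Concatenated (22 bytes): E0 A4 8B ED 99 B4 F0 90 80 B4 E2 BE AC F0 90 80 89 E0 A1 AC D8 B0.

E0 A4 8B ED 99 B4 F0 90 80 B4 E2 BE AC F0 90 80 89 E0 A1 AC D8 B0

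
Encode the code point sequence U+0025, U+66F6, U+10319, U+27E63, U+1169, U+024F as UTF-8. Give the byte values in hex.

25 E6 9B B6 F0 90 8C 99 F0 A7 B9 A3 E1 85 A9 C9 8F

U+0025: 1-byte form → 25.
U+66F6: 3-byte form → E6 9B B6.
U+10319: 4-byte form → F0 90 8C 99.
U+27E63: 4-byte form → F0 A7 B9 A3.
U+1169: 3-byte form → E1 85 A9.
U+024F: 2-byte form → C9 8F.
Concatenated (17 bytes): 25 E6 9B B6 F0 90 8C 99 F0 A7 B9 A3 E1 85 A9 C9 8F.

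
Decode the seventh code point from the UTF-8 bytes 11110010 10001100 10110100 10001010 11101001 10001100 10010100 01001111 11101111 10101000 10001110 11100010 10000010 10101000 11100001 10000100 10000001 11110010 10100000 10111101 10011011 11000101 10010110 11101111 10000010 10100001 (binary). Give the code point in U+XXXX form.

Offset 0: leading byte 0xF2 = 11110010 → 4-byte char #1 = F2 8C B4 8A.
Offset 4: leading byte 0xE9 = 11101001 → 3-byte char #2 = E9 8C 94.
Offset 7: leading byte 0x4F = 01001111 → 1-byte char #3 = 4F.
Offset 8: leading byte 0xEF = 11101111 → 3-byte char #4 = EF A8 8E.
Offset 11: leading byte 0xE2 = 11100010 → 3-byte char #5 = E2 82 A8.
Offset 14: leading byte 0xE1 = 11100001 → 3-byte char #6 = E1 84 81.
Offset 17: leading byte 0xF2 = 11110010 → 4-byte char #7 = F2 A0 BD 9B.
Leading byte 0xF2 = 11110010 matches 11110xxx → 4-byte sequence.
Byte 1: 0xF2 = 11110010, payload 010 (3 bits).
Byte 2: 0xA0 = 10100000 (10xxxxxx ✓), payload 100000.
Byte 3: 0xBD = 10111101 (10xxxxxx ✓), payload 111101.
Byte 4: 0x9B = 10011011 (10xxxxxx ✓), payload 011011.
Concatenate: 010100000111101011011 = 0xA0F5B (21 bits → U+A0F5B).

U+A0F5B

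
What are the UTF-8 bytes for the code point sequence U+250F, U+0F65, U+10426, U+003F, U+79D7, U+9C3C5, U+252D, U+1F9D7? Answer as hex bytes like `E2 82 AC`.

U+250F: 3-byte form → E2 94 8F.
U+0F65: 3-byte form → E0 BD A5.
U+10426: 4-byte form → F0 90 90 A6.
U+003F: 1-byte form → 3F.
U+79D7: 3-byte form → E7 A7 97.
U+9C3C5: 4-byte form → F2 9C 8F 85.
U+252D: 3-byte form → E2 94 AD.
U+1F9D7: 4-byte form → F0 9F A7 97.
Concatenated (25 bytes): E2 94 8F E0 BD A5 F0 90 90 A6 3F E7 A7 97 F2 9C 8F 85 E2 94 AD F0 9F A7 97.

E2 94 8F E0 BD A5 F0 90 90 A6 3F E7 A7 97 F2 9C 8F 85 E2 94 AD F0 9F A7 97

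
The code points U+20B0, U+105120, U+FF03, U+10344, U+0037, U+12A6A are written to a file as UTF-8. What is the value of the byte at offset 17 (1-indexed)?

1-indexed offset 17 is 0-indexed offset 16.
U+20B0 → 3-byte form E2 82 B0 at offsets 0–2.
U+105120 → 4-byte form F4 85 84 A0 at offsets 3–6.
U+FF03 → 3-byte form EF BC 83 at offsets 7–9.
U+10344 → 4-byte form F0 90 8D 84 at offsets 10–13.
U+0037 → 1-byte form 37 at offsets 14–14.
U+12A6A → 4-byte form F0 92 A9 AA at offsets 15–18.
Offset 16 falls in char 6's range; it's byte 2 of F0 92 A9 AA = 0x92.

0x92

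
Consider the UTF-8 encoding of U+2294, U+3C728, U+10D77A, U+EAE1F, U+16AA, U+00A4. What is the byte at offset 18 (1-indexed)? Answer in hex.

0xAA

1-indexed offset 18 is 0-indexed offset 17.
U+2294 → 3-byte form E2 8A 94 at offsets 0–2.
U+3C728 → 4-byte form F0 BC 9C A8 at offsets 3–6.
U+10D77A → 4-byte form F4 8D 9D BA at offsets 7–10.
U+EAE1F → 4-byte form F3 AA B8 9F at offsets 11–14.
U+16AA → 3-byte form E1 9A AA at offsets 15–17.
Offset 17 falls in char 5's range; it's byte 3 of E1 9A AA = 0xAA.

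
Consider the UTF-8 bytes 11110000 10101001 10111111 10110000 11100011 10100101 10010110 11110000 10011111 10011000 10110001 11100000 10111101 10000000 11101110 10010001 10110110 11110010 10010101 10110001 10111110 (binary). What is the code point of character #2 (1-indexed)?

U+3956

Offset 0: leading byte 0xF0 = 11110000 → 4-byte char #1 = F0 A9 BF B0.
Offset 4: leading byte 0xE3 = 11100011 → 3-byte char #2 = E3 A5 96.
Leading byte 0xE3 = 11100011 matches 1110xxxx → 3-byte sequence.
Byte 1: 0xE3 = 11100011, payload 0011 (4 bits).
Byte 2: 0xA5 = 10100101 (10xxxxxx ✓), payload 100101.
Byte 3: 0x96 = 10010110 (10xxxxxx ✓), payload 010110.
Concatenate: 0011100101010110 = 0x3956 (16 bits → U+3956).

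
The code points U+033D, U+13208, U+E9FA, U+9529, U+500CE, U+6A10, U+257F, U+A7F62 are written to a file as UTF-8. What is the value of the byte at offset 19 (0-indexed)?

0xE2

U+033D → 2-byte form CC BD at offsets 0–1.
U+13208 → 4-byte form F0 93 88 88 at offsets 2–5.
U+E9FA → 3-byte form EE A7 BA at offsets 6–8.
U+9529 → 3-byte form E9 94 A9 at offsets 9–11.
U+500CE → 4-byte form F1 90 83 8E at offsets 12–15.
U+6A10 → 3-byte form E6 A8 90 at offsets 16–18.
U+257F → 3-byte form E2 95 BF at offsets 19–21.
Offset 19 falls in char 7's range; it's byte 1 of E2 95 BF = 0xE2.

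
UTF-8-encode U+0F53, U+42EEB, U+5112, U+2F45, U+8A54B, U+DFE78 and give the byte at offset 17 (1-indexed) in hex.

0x8B

1-indexed offset 17 is 0-indexed offset 16.
U+0F53 → 3-byte form E0 BD 93 at offsets 0–2.
U+42EEB → 4-byte form F1 82 BB AB at offsets 3–6.
U+5112 → 3-byte form E5 84 92 at offsets 7–9.
U+2F45 → 3-byte form E2 BD 85 at offsets 10–12.
U+8A54B → 4-byte form F2 8A 95 8B at offsets 13–16.
Offset 16 falls in char 5's range; it's byte 4 of F2 8A 95 8B = 0x8B.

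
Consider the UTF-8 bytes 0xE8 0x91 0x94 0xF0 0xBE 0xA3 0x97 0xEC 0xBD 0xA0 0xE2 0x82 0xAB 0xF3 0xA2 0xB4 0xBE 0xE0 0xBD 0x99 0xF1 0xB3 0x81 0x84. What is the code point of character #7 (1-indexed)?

U+73044

Offset 0: leading byte 0xE8 = 11101000 → 3-byte char #1 = E8 91 94.
Offset 3: leading byte 0xF0 = 11110000 → 4-byte char #2 = F0 BE A3 97.
Offset 7: leading byte 0xEC = 11101100 → 3-byte char #3 = EC BD A0.
Offset 10: leading byte 0xE2 = 11100010 → 3-byte char #4 = E2 82 AB.
Offset 13: leading byte 0xF3 = 11110011 → 4-byte char #5 = F3 A2 B4 BE.
Offset 17: leading byte 0xE0 = 11100000 → 3-byte char #6 = E0 BD 99.
Offset 20: leading byte 0xF1 = 11110001 → 4-byte char #7 = F1 B3 81 84.
Leading byte 0xF1 = 11110001 matches 11110xxx → 4-byte sequence.
Byte 1: 0xF1 = 11110001, payload 001 (3 bits).
Byte 2: 0xB3 = 10110011 (10xxxxxx ✓), payload 110011.
Byte 3: 0x81 = 10000001 (10xxxxxx ✓), payload 000001.
Byte 4: 0x84 = 10000100 (10xxxxxx ✓), payload 000100.
Concatenate: 001110011000001000100 = 0x73044 (21 bits → U+73044).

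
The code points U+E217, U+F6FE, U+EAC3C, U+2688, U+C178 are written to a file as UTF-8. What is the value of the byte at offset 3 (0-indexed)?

U+E217 → 3-byte form EE 88 97 at offsets 0–2.
U+F6FE → 3-byte form EF 9B BE at offsets 3–5.
Offset 3 falls in char 2's range; it's byte 1 of EF 9B BE = 0xEF.

0xEF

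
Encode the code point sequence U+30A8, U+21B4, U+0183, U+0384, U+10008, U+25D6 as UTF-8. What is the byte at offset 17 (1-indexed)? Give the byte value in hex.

0x96

1-indexed offset 17 is 0-indexed offset 16.
U+30A8 → 3-byte form E3 82 A8 at offsets 0–2.
U+21B4 → 3-byte form E2 86 B4 at offsets 3–5.
U+0183 → 2-byte form C6 83 at offsets 6–7.
U+0384 → 2-byte form CE 84 at offsets 8–9.
U+10008 → 4-byte form F0 90 80 88 at offsets 10–13.
U+25D6 → 3-byte form E2 97 96 at offsets 14–16.
Offset 16 falls in char 6's range; it's byte 3 of E2 97 96 = 0x96.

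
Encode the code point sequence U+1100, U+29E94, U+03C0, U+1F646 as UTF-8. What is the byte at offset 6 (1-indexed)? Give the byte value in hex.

0xBA

1-indexed offset 6 is 0-indexed offset 5.
U+1100 → 3-byte form E1 84 80 at offsets 0–2.
U+29E94 → 4-byte form F0 A9 BA 94 at offsets 3–6.
Offset 5 falls in char 2's range; it's byte 3 of F0 A9 BA 94 = 0xBA.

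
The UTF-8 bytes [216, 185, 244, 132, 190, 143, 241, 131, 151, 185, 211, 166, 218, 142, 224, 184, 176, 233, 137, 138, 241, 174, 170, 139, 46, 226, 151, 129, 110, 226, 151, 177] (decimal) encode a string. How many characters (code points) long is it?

Byte at offset 0: 0xD8 = 11011000 → 2-byte char (#1). Advance 2.
Byte at offset 2: 0xF4 = 11110100 → 4-byte char (#2). Advance 4.
Byte at offset 6: 0xF1 = 11110001 → 4-byte char (#3). Advance 4.
Byte at offset 10: 0xD3 = 11010011 → 2-byte char (#4). Advance 2.
Byte at offset 12: 0xDA = 11011010 → 2-byte char (#5). Advance 2.
Byte at offset 14: 0xE0 = 11100000 → 3-byte char (#6). Advance 3.
Byte at offset 17: 0xE9 = 11101001 → 3-byte char (#7). Advance 3.
Byte at offset 20: 0xF1 = 11110001 → 4-byte char (#8). Advance 4.
Byte at offset 24: 0x2E = 00101110 → 1-byte char (#9). Advance 1.
Byte at offset 25: 0xE2 = 11100010 → 3-byte char (#10). Advance 3.
Byte at offset 28: 0x6E = 01101110 → 1-byte char (#11). Advance 1.
Byte at offset 29: 0xE2 = 11100010 → 3-byte char (#12). Advance 3.
Reached end at offset 32 after 12 code points.

12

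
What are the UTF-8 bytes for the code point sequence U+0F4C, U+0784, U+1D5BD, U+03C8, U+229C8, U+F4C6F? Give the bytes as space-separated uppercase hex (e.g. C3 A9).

U+0F4C: 3-byte form → E0 BD 8C.
U+0784: 2-byte form → DE 84.
U+1D5BD: 4-byte form → F0 9D 96 BD.
U+03C8: 2-byte form → CF 88.
U+229C8: 4-byte form → F0 A2 A7 88.
U+F4C6F: 4-byte form → F3 B4 B1 AF.
Concatenated (19 bytes): E0 BD 8C DE 84 F0 9D 96 BD CF 88 F0 A2 A7 88 F3 B4 B1 AF.

E0 BD 8C DE 84 F0 9D 96 BD CF 88 F0 A2 A7 88 F3 B4 B1 AF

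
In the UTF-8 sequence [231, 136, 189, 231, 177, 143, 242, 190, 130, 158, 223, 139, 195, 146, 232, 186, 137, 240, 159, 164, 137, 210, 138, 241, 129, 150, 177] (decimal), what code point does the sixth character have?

Offset 0: leading byte 0xE7 = 11100111 → 3-byte char #1 = E7 88 BD.
Offset 3: leading byte 0xE7 = 11100111 → 3-byte char #2 = E7 B1 8F.
Offset 6: leading byte 0xF2 = 11110010 → 4-byte char #3 = F2 BE 82 9E.
Offset 10: leading byte 0xDF = 11011111 → 2-byte char #4 = DF 8B.
Offset 12: leading byte 0xC3 = 11000011 → 2-byte char #5 = C3 92.
Offset 14: leading byte 0xE8 = 11101000 → 3-byte char #6 = E8 BA 89.
Leading byte 0xE8 = 11101000 matches 1110xxxx → 3-byte sequence.
Byte 1: 0xE8 = 11101000, payload 1000 (4 bits).
Byte 2: 0xBA = 10111010 (10xxxxxx ✓), payload 111010.
Byte 3: 0x89 = 10001001 (10xxxxxx ✓), payload 001001.
Concatenate: 1000111010001001 = 0x8E89 (16 bits → U+8E89).

U+8E89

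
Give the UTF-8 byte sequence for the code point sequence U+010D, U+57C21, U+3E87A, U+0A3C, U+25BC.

U+010D: 2-byte form → C4 8D.
U+57C21: 4-byte form → F1 97 B0 A1.
U+3E87A: 4-byte form → F0 BE A1 BA.
U+0A3C: 3-byte form → E0 A8 BC.
U+25BC: 3-byte form → E2 96 BC.
Concatenated (16 bytes): C4 8D F1 97 B0 A1 F0 BE A1 BA E0 A8 BC E2 96 BC.

C4 8D F1 97 B0 A1 F0 BE A1 BA E0 A8 BC E2 96 BC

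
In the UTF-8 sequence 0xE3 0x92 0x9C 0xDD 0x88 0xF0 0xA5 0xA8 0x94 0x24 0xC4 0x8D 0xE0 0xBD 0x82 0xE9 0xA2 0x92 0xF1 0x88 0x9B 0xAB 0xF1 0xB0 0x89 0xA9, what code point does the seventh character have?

U+9892

Offset 0: leading byte 0xE3 = 11100011 → 3-byte char #1 = E3 92 9C.
Offset 3: leading byte 0xDD = 11011101 → 2-byte char #2 = DD 88.
Offset 5: leading byte 0xF0 = 11110000 → 4-byte char #3 = F0 A5 A8 94.
Offset 9: leading byte 0x24 = 00100100 → 1-byte char #4 = 24.
Offset 10: leading byte 0xC4 = 11000100 → 2-byte char #5 = C4 8D.
Offset 12: leading byte 0xE0 = 11100000 → 3-byte char #6 = E0 BD 82.
Offset 15: leading byte 0xE9 = 11101001 → 3-byte char #7 = E9 A2 92.
Leading byte 0xE9 = 11101001 matches 1110xxxx → 3-byte sequence.
Byte 1: 0xE9 = 11101001, payload 1001 (4 bits).
Byte 2: 0xA2 = 10100010 (10xxxxxx ✓), payload 100010.
Byte 3: 0x92 = 10010010 (10xxxxxx ✓), payload 010010.
Concatenate: 1001100010010010 = 0x9892 (16 bits → U+9892).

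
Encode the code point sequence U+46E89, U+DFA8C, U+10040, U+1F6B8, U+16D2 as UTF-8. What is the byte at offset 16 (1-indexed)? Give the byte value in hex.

1-indexed offset 16 is 0-indexed offset 15.
U+46E89 → 4-byte form F1 86 BA 89 at offsets 0–3.
U+DFA8C → 4-byte form F3 9F AA 8C at offsets 4–7.
U+10040 → 4-byte form F0 90 81 80 at offsets 8–11.
U+1F6B8 → 4-byte form F0 9F 9A B8 at offsets 12–15.
Offset 15 falls in char 4's range; it's byte 4 of F0 9F 9A B8 = 0xB8.

0xB8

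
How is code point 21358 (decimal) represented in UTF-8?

U+536E = 0x536E = 21358 decimal. In range U+0800–U+FFFF → 3-byte form: 1110xxxx 10xxxxxx 10xxxxxx.
Binary (16 bits): 0101001101101110.
Split 4+6+6: 0101 | 001101 | 101110.
Byte 1: 11100101 = 0xE5.
Byte 2: 10001101 = 0x8D.
Byte 3: 10101110 = 0xAE.

E5 8D AE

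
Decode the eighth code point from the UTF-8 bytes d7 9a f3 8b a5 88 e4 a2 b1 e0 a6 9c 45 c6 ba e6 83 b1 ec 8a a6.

Offset 0: leading byte 0xD7 = 11010111 → 2-byte char #1 = D7 9A.
Offset 2: leading byte 0xF3 = 11110011 → 4-byte char #2 = F3 8B A5 88.
Offset 6: leading byte 0xE4 = 11100100 → 3-byte char #3 = E4 A2 B1.
Offset 9: leading byte 0xE0 = 11100000 → 3-byte char #4 = E0 A6 9C.
Offset 12: leading byte 0x45 = 01000101 → 1-byte char #5 = 45.
Offset 13: leading byte 0xC6 = 11000110 → 2-byte char #6 = C6 BA.
Offset 15: leading byte 0xE6 = 11100110 → 3-byte char #7 = E6 83 B1.
Offset 18: leading byte 0xEC = 11101100 → 3-byte char #8 = EC 8A A6.
Leading byte 0xEC = 11101100 matches 1110xxxx → 3-byte sequence.
Byte 1: 0xEC = 11101100, payload 1100 (4 bits).
Byte 2: 0x8A = 10001010 (10xxxxxx ✓), payload 001010.
Byte 3: 0xA6 = 10100110 (10xxxxxx ✓), payload 100110.
Concatenate: 1100001010100110 = 0xC2A6 (16 bits → U+C2A6).

U+C2A6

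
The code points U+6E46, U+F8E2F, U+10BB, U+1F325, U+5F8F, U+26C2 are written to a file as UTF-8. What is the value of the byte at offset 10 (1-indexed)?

1-indexed offset 10 is 0-indexed offset 9.
U+6E46 → 3-byte form E6 B9 86 at offsets 0–2.
U+F8E2F → 4-byte form F3 B8 B8 AF at offsets 3–6.
U+10BB → 3-byte form E1 82 BB at offsets 7–9.
Offset 9 falls in char 3's range; it's byte 3 of E1 82 BB = 0xBB.

0xBB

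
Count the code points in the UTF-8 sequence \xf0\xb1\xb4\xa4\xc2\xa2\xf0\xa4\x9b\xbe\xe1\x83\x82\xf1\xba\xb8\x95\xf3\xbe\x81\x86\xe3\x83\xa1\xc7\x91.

8

Byte at offset 0: 0xF0 = 11110000 → 4-byte char (#1). Advance 4.
Byte at offset 4: 0xC2 = 11000010 → 2-byte char (#2). Advance 2.
Byte at offset 6: 0xF0 = 11110000 → 4-byte char (#3). Advance 4.
Byte at offset 10: 0xE1 = 11100001 → 3-byte char (#4). Advance 3.
Byte at offset 13: 0xF1 = 11110001 → 4-byte char (#5). Advance 4.
Byte at offset 17: 0xF3 = 11110011 → 4-byte char (#6). Advance 4.
Byte at offset 21: 0xE3 = 11100011 → 3-byte char (#7). Advance 3.
Byte at offset 24: 0xC7 = 11000111 → 2-byte char (#8). Advance 2.
Reached end at offset 26 after 8 code points.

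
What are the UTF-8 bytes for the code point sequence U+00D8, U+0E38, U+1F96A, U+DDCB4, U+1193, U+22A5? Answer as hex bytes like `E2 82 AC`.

C3 98 E0 B8 B8 F0 9F A5 AA F3 9D B2 B4 E1 86 93 E2 8A A5

U+00D8: 2-byte form → C3 98.
U+0E38: 3-byte form → E0 B8 B8.
U+1F96A: 4-byte form → F0 9F A5 AA.
U+DDCB4: 4-byte form → F3 9D B2 B4.
U+1193: 3-byte form → E1 86 93.
U+22A5: 3-byte form → E2 8A A5.
Concatenated (19 bytes): C3 98 E0 B8 B8 F0 9F A5 AA F3 9D B2 B4 E1 86 93 E2 8A A5.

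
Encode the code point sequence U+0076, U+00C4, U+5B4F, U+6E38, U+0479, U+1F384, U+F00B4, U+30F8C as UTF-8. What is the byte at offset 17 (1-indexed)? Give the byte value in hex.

1-indexed offset 17 is 0-indexed offset 16.
U+0076 → 1-byte form 76 at offsets 0–0.
U+00C4 → 2-byte form C3 84 at offsets 1–2.
U+5B4F → 3-byte form E5 AD 8F at offsets 3–5.
U+6E38 → 3-byte form E6 B8 B8 at offsets 6–8.
U+0479 → 2-byte form D1 B9 at offsets 9–10.
U+1F384 → 4-byte form F0 9F 8E 84 at offsets 11–14.
U+F00B4 → 4-byte form F3 B0 82 B4 at offsets 15–18.
Offset 16 falls in char 7's range; it's byte 2 of F3 B0 82 B4 = 0xB0.

0xB0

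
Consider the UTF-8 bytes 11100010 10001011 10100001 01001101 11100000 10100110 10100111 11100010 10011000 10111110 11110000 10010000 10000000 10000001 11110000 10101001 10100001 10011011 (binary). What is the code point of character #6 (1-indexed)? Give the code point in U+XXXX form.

Offset 0: leading byte 0xE2 = 11100010 → 3-byte char #1 = E2 8B A1.
Offset 3: leading byte 0x4D = 01001101 → 1-byte char #2 = 4D.
Offset 4: leading byte 0xE0 = 11100000 → 3-byte char #3 = E0 A6 A7.
Offset 7: leading byte 0xE2 = 11100010 → 3-byte char #4 = E2 98 BE.
Offset 10: leading byte 0xF0 = 11110000 → 4-byte char #5 = F0 90 80 81.
Offset 14: leading byte 0xF0 = 11110000 → 4-byte char #6 = F0 A9 A1 9B.
Leading byte 0xF0 = 11110000 matches 11110xxx → 4-byte sequence.
Byte 1: 0xF0 = 11110000, payload 000 (3 bits).
Byte 2: 0xA9 = 10101001 (10xxxxxx ✓), payload 101001.
Byte 3: 0xA1 = 10100001 (10xxxxxx ✓), payload 100001.
Byte 4: 0x9B = 10011011 (10xxxxxx ✓), payload 011011.
Concatenate: 000101001100001011011 = 0x2985B (21 bits → U+2985B).

U+2985B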